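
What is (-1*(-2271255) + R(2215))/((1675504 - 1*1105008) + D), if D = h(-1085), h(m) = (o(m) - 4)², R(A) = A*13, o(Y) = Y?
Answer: 2300050/1756417 ≈ 1.3095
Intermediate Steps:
R(A) = 13*A
h(m) = (-4 + m)² (h(m) = (m - 4)² = (-4 + m)²)
D = 1185921 (D = (-4 - 1085)² = (-1089)² = 1185921)
(-1*(-2271255) + R(2215))/((1675504 - 1*1105008) + D) = (-1*(-2271255) + 13*2215)/((1675504 - 1*1105008) + 1185921) = (2271255 + 28795)/((1675504 - 1105008) + 1185921) = 2300050/(570496 + 1185921) = 2300050/1756417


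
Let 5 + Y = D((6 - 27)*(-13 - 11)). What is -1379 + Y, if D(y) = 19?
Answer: -1365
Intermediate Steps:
Y = 14 (Y = -5 + 19 = 14)
-1379 + Y = -1379 + 14 = -1365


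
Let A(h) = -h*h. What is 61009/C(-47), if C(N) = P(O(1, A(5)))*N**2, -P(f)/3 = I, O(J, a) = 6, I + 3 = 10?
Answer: -61009/46389 ≈ -1.3152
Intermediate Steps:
I = 7 (I = -3 + 10 = 7)
A(h) = -h**2
P(f) = -21 (P(f) = -3*7 = -21)
C(N) = -21*N**2
61009/C(-47) = 61009/((-21*(-47)**2)) = 61009/((-21*2209)) = 61009/(-46389) = 61009*(-1/46389) = -61009/46389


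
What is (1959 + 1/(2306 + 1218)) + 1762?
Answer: 13112805/3524 ≈ 3721.0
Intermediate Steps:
(1959 + 1/(2306 + 1218)) + 1762 = (1959 + 1/3524) + 1762 = 6903517/3524 + 1762 = 13112805/3524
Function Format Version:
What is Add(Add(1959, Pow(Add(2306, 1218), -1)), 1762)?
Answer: Rational(13112805, 3524) ≈ 3721.0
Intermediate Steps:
Add(Add(1959, Pow(Add(2306, 1218), -1)), 1762) = Add(Add(1959, Pow(3524, -1)), 1762) = Add(Add(1959, Rational(1, 3524)), 1762) = Add(Rational(6903517, 3524), 1762) = Rational(13112805, 3524)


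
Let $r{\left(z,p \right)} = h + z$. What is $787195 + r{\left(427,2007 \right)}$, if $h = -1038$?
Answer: $786584$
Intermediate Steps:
$r{\left(z,p \right)} = -1038 + z$
$787195 + r{\left(427,2007 \right)} = 787195 + \left(-1038 + 427\right) = 787195 - 611 = 786584$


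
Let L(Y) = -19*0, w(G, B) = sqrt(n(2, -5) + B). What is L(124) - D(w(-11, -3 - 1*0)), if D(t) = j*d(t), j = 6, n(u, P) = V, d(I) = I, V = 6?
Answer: -6*sqrt(3) ≈ -10.392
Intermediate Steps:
n(u, P) = 6
w(G, B) = sqrt(6 + B)
L(Y) = 0
D(t) = 6*t
L(124) - D(w(-11, -3 - 1*0)) = 0 - 6*sqrt(6 + (-3 - 1*0)) = 0 - 6*sqrt(6 + (-3 + 0)) = 0 - 6*sqrt(6 - 3) = 0 - 6*sqrt(3) = -6*sqrt(3)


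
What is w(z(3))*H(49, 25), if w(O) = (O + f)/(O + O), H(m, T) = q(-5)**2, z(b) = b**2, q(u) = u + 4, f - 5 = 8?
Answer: 11/9 ≈ 1.2222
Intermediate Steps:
f = 13 (f = 5 + 8 = 13)
q(u) = 4 + u
H(m, T) = 1 (H(m, T) = (4 - 5)**2 = (-1)**2 = 1)
w(O) = (13 + O)/(2*O) (w(O) = (O + 13)/(O + O) = (13 + O)/((2*O)) = (13 + O)*(1/(2*O)) = (13 + O)/(2*O))
w(z(3))*H(49, 25) = ((13 + 3**2)/(2*(3**2)))*1 = ((1/2)*(13 + 9)/9)*1 = ((1/2)*(1/9)*22)*1 = (11/9)*1 = 11/9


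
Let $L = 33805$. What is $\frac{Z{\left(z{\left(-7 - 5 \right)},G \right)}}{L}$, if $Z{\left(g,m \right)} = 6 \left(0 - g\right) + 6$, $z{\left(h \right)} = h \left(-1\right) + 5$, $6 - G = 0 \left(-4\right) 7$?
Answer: $- \frac{96}{33805} \approx -0.0028398$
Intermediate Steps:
$G = 6$ ($G = 6 - 0 \left(-4\right) 7 = 6 - 0 \cdot 7 = 6 - 0 = 6 + 0 = 6$)
$z{\left(h \right)} = 5 - h$ ($z{\left(h \right)} = - h + 5 = 5 - h$)
$Z{\left(g,m \right)} = 6 - 6 g$ ($Z{\left(g,m \right)} = 6 \left(- g\right) + 6 = - 6 g + 6 = 6 - 6 g$)
$\frac{Z{\left(z{\left(-7 - 5 \right)},G \right)}}{L} = \frac{6 - 6 \left(5 - \left(-7 - 5\right)\right)}{33805} = \left(6 - 6 \left(5 - -12\right)\right) \frac{1}{33805} = \left(6 - 6 \left(5 + 12\right)\right) \frac{1}{33805} = \left(6 - 102\right) \frac{1}{33805} = \left(-96\right) \frac{1}{33805} = - \frac{96}{33805}$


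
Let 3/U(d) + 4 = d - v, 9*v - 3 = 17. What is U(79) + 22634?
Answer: 14825297/655 ≈ 22634.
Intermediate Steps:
v = 20/9 (v = 1/3 + (1/9)*17 = 1/3 + 17/9 = 20/9 ≈ 2.2222)
U(d) = 3/(-56/9 + d) (U(d) = 3/(-4 + (d - 1*20/9)) = 3/(-4 + (d - 20/9)) = 3/(-4 + (-20/9 + d)) = 3/(-56/9 + d))
U(79) + 22634 = 27/(-56 + 9*79) + 22634 = 27/(-56 + 711) + 22634 = 27/655 + 22634 = 14825297/655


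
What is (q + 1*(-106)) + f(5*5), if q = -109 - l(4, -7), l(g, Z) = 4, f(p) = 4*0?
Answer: -219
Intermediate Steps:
f(p) = 0
q = -113 (q = -109 - 1*4 = -109 - 4 = -113)
(q + 1*(-106)) + f(5*5) = (-113 + 1*(-106)) + 0 = (-113 - 106) + 0 = -219 + 0 = -219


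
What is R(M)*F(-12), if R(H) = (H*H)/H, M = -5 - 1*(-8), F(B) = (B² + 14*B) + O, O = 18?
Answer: -18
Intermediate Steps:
F(B) = 18 + B² + 14*B (F(B) = (B² + 14*B) + 18 = 18 + B² + 14*B)
M = 3 (M = -5 + 8 = 3)
R(H) = H (R(H) = H²/H = H)
R(M)*F(-12) = 3*(18 + (-12)² + 14*(-12)) = 3*(18 + 144 - 168) = 3*(-6) = -18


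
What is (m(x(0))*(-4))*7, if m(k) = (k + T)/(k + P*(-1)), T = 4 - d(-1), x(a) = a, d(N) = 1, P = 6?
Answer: 14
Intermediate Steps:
T = 3 (T = 4 - 1*1 = 4 - 1 = 3)
m(k) = (3 + k)/(-6 + k) (m(k) = (k + 3)/(k + 6*(-1)) = (3 + k)/(k - 6) = (3 + k)/(-6 + k))
(m(x(0))*(-4))*7 = (((3 + 0)/(-6 + 0))*(-4))*7 = ((3/(-6))*(-4))*7 = (-1/6*3*(-4))*7 = -1/2*(-4)*7 = 2*7 = 14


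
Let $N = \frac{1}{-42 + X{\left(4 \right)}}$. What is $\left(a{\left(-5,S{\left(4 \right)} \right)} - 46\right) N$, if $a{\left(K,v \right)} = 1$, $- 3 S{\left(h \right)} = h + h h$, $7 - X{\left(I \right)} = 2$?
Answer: $\frac{45}{37} \approx 1.2162$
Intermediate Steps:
$X{\left(I \right)} = 5$ ($X{\left(I \right)} = 7 - 2 = 5$)
$S{\left(h \right)} = - \frac{h}{3} - \frac{h^{2}}{3}$ ($S{\left(h \right)} = - \frac{h + h h}{3} = - \frac{h + h^{2}}{3} = - \frac{h}{3} - \frac{h^{2}}{3}$)
$N = - \frac{1}{37}$ ($N = \frac{1}{-42 + 5} = \frac{1}{-37} = - \frac{1}{37} \approx -0.027027$)
$\left(a{\left(-5,S{\left(4 \right)} \right)} - 46\right) N = \left(1 - 46\right) \left(- \frac{1}{37}\right) = \left(-45\right) \left(- \frac{1}{37}\right) = \frac{45}{37}$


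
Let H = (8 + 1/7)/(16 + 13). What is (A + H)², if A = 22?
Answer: 20457529/41209 ≈ 496.43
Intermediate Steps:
H = 57/203 (H = (8 + ⅐)/29 = (57/7)*(1/29) = 57/203 ≈ 0.28079)
(A + H)² = (22 + 57/203)² = (4523/203)² = 20457529/41209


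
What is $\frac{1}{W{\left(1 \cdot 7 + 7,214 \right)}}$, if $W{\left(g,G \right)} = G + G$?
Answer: $\frac{1}{428} \approx 0.0023364$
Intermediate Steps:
$W{\left(g,G \right)} = 2 G$
$\frac{1}{W{\left(1 \cdot 7 + 7,214 \right)}} = \frac{1}{2 \cdot 214} = \frac{1}{428}$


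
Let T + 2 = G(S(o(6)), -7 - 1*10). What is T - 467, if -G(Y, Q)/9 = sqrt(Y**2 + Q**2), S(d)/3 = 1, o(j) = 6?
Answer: -469 - 9*sqrt(298) ≈ -624.36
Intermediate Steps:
S(d) = 3 (S(d) = 3*1 = 3)
G(Y, Q) = -9*sqrt(Q**2 + Y**2) (G(Y, Q) = -9*sqrt(Y**2 + Q**2) = -9*sqrt(Q**2 + Y**2))
T = -2 - 9*sqrt(298) (T = -2 - 9*sqrt((-7 - 1*10)**2 + 3**2) = -2 - 9*sqrt((-7 - 10)**2 + 9) = -2 - 9*sqrt((-17)**2 + 9) = -2 - 9*sqrt(289 + 9) = -2 - 9*sqrt(298) ≈ -157.36)
T - 467 = (-2 - 9*sqrt(298)) - 467 = -469 - 9*sqrt(298)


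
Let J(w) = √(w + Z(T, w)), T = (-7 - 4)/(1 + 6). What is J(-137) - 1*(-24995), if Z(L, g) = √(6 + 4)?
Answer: 24995 + √(-137 + √10) ≈ 24995.0 + 11.569*I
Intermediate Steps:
T = -11/7 ≈ -1.5714
Z(L, g) = √10
J(w) = √(w + √10)
J(-137) - 1*(-24995) = √(-137 + √10) - 1*(-24995) = √(-137 + √10) + 24995 = 24995 + √(-137 + √10)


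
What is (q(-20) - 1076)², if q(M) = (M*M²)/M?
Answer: 456976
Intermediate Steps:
q(M) = M² (q(M) = M³/M = M²)
(q(-20) - 1076)² = ((-20)² - 1076)² = (400 - 1076)² = (-676)² = 456976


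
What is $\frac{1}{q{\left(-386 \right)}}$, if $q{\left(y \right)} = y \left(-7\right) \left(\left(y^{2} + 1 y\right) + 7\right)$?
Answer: $\frac{1}{401563134} \approx 2.4903 \cdot 10^{-9}$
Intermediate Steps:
$q{\left(y \right)} = - 7 y \left(7 + y + y^{2}\right)$ ($q{\left(y \right)} = - 7 y \left(\left(y^{2} + y\right) + 7\right) = - 7 y \left(\left(y + y^{2}\right) + 7\right) = - 7 y \left(7 + y + y^{2}\right)$)
$\frac{1}{q{\left(-386 \right)}} = \frac{1}{\left(-7\right) \left(-386\right) \left(7 - 386 + \left(-386\right)^{2}\right)} = \frac{1}{\left(-7\right) \left(-386\right) \left(7 - 386 + 148996\right)} = \frac{1}{\left(-7\right) \left(-386\right) 148617} = \frac{1}{401563134}$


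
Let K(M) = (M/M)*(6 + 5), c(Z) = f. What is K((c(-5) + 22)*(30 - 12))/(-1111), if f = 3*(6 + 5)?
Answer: -1/101 ≈ -0.0099010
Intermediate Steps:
f = 33 (f = 3*11 = 33)
c(Z) = 33
K(M) = 11 (K(M) = 1*11 = 11)
K((c(-5) + 22)*(30 - 12))/(-1111) = 11/(-1111) = 11*(-1/1111) = -1/101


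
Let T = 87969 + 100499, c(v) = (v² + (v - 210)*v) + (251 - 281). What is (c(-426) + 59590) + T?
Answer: 700440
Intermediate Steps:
c(v) = -30 + v² + v*(-210 + v) (c(v) = (v² + (-210 + v)*v) - 30 = (v² + v*(-210 + v)) - 30 = -30 + v² + v*(-210 + v))
T = 188468
(c(-426) + 59590) + T = ((-30 - 210*(-426) + 2*(-426)²) + 59590) + 188468 = ((-30 + 89460 + 2*181476) + 59590) + 188468 = ((-30 + 89460 + 362952) + 59590) + 188468 = (452382 + 59590) + 188468 = 511972 + 188468 = 700440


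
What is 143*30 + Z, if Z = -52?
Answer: 4238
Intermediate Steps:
143*30 + Z = 143*30 - 52 = 4290 - 52 = 4238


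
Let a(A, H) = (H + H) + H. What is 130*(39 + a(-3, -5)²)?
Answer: 34320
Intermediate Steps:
a(A, H) = 3*H (a(A, H) = 2*H + H = 3*H)
130*(39 + a(-3, -5)²) = 130*(39 + (3*(-5))²) = 130*(39 + (-15)²) = 130*(39 + 225) = 130*264 = 34320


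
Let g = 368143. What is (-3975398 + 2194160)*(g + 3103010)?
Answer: -6182949627414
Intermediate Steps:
(-3975398 + 2194160)*(g + 3103010) = (-3975398 + 2194160)*(368143 + 3103010) = -1781238*3471153 = -6182949627414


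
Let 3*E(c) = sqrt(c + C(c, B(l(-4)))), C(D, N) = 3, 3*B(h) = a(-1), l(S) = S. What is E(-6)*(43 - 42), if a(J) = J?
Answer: I*sqrt(3)/3 ≈ 0.57735*I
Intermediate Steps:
B(h) = -1/3 (B(h) = (1/3)*(-1) = -1/3)
E(c) = sqrt(3 + c)/3 (E(c) = sqrt(c + 3)/3 = sqrt(3 + c)/3)
E(-6)*(43 - 42) = (sqrt(3 - 6)/3)*(43 - 42) = (sqrt(-3)/3)*1 = ((I*sqrt(3))/3)*1 = (I*sqrt(3)/3)*1 = I*sqrt(3)/3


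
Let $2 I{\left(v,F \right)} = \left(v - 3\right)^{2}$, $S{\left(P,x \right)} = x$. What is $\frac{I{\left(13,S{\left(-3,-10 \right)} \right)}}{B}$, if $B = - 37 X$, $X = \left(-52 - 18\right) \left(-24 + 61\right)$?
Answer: $\frac{5}{9583} \approx 0.00052176$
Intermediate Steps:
$X = -2590$ ($X = \left(-70\right) 37 = -2590$)
$I{\left(v,F \right)} = \frac{\left(-3 + v\right)^{2}}{2}$ ($I{\left(v,F \right)} = \frac{\left(v - 3\right)^{2}}{2} = \frac{\left(-3 + v\right)^{2}}{2}$)
$B = 95830$ ($B = \left(-37\right) \left(-2590\right) = 95830$)
$\frac{I{\left(13,S{\left(-3,-10 \right)} \right)}}{B} = \frac{\frac{1}{2} \left(-3 + 13\right)^{2}}{95830} = \frac{10^{2}}{2} \cdot \frac{1}{95830} = \frac{1}{2} \cdot 100 \cdot \frac{1}{95830} = 50 \cdot \frac{1}{95830} = \frac{5}{9583}$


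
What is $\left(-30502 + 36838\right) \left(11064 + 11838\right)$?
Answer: $145107072$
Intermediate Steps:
$\left(-30502 + 36838\right) \left(11064 + 11838\right) = 6336 \cdot 22902 = 145107072$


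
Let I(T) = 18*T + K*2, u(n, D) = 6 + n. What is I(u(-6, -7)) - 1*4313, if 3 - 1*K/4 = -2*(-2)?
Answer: -4321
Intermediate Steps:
K = -4 (K = 12 - (-8)*(-2) = 12 - 4*4 = 12 - 16 = -4)
I(T) = -8 + 18*T (I(T) = 18*T - 4*2 = 18*T - 8 = -8 + 18*T)
I(u(-6, -7)) - 1*4313 = (-8 + 18*(6 - 6)) - 1*4313 = (-8 + 18*0) - 4313 = (-8 + 0) - 4313 = -8 - 4313 = -4321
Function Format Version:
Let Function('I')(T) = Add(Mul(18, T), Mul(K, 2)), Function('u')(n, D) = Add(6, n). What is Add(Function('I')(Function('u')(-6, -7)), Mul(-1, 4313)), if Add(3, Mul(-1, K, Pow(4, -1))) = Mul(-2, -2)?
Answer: -4321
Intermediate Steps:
K = -4 (K = Add(12, Mul(-4, Mul(-2, -2))) = Add(12, Mul(-4, 4)) = Add(12, -16) = -4)
Function('I')(T) = Add(-8, Mul(18, T)) (Function('I')(T) = Add(Mul(18, T), Mul(-4, 2)) = Add(Mul(18, T), -8) = Add(-8, Mul(18, T)))
Add(Function('I')(Function('u')(-6, -7)), Mul(-1, 4313)) = Add(Add(-8, Mul(18, Add(6, -6))), Mul(-1, 4313)) = Add(Add(-8, Mul(18, 0)), -4313) = Add(Add(-8, 0), -4313) = Add(-8, -4313) = -4321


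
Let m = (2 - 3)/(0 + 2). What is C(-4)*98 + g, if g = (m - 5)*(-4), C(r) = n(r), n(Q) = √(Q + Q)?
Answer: 22 + 196*I*√2 ≈ 22.0 + 277.19*I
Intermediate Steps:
n(Q) = √2*√Q (n(Q) = √(2*Q) = √2*√Q)
C(r) = √2*√r
m = -½ (m = -1/2 = -1*½ = -½ ≈ -0.50000)
g = 22 (g = (-½ - 5)*(-4) = -11/2*(-4) = 22)
C(-4)*98 + g = (√2*√(-4))*98 + 22 = (√2*(2*I))*98 + 22 = (2*I*√2)*98 + 22 = 196*I*√2 + 22 = 22 + 196*I*√2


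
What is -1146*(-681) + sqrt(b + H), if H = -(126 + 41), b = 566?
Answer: 780426 + sqrt(399) ≈ 7.8045e+5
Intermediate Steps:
H = -167 (H = -1*167 = -167)
-1146*(-681) + sqrt(b + H) = -1146*(-681) + sqrt(566 - 167) = 780426 + sqrt(399)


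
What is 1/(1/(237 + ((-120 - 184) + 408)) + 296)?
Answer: 341/100937 ≈ 0.0033783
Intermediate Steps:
1/(1/(237 + ((-120 - 184) + 408)) + 296) = 1/(1/(237 + (-304 + 408)) + 296) = 1/(1/(237 + 104) + 296) = 1/(1/341 + 296) = 1/(100937/341) = 341/100937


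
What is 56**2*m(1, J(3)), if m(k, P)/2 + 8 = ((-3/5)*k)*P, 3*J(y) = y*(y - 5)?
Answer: -213248/5 ≈ -42650.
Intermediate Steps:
J(y) = y*(-5 + y)/3 (J(y) = (y*(y - 5))/3 = (y*(-5 + y))/3 = y*(-5 + y)/3)
m(k, P) = -16 - 6*P*k/5 (m(k, P) = -16 + 2*(((-3/5)*k)*P) = -16 + 2*(((-3*1/5)*k)*P) = -16 + 2*((-3*k/5)*P) = -16 + 2*(-3*P*k/5) = -16 - 6*P*k/5)
56**2*m(1, J(3)) = 56**2*(-16 - 6/5*(1/3)*3*(-5 + 3)*1) = 3136*(-16 - 6/5*(1/3)*3*(-2)*1) = 3136*(-16 - 6/5*(-2)*1) = 3136*(-16 + 12/5) = 3136*(-68/5) = -213248/5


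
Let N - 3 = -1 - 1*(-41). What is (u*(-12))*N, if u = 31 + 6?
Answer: -19092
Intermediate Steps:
N = 43 (N = 3 + (-1 - 1*(-41)) = 3 + (-1 + 41) = 3 + 40 = 43)
u = 37
(u*(-12))*N = (37*(-12))*43 = -444*43 = -19092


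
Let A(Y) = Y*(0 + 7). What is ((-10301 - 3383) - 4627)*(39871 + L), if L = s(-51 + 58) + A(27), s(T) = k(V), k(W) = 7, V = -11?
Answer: -733666837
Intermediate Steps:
A(Y) = 7*Y (A(Y) = Y*7 = 7*Y)
s(T) = 7
L = 196 (L = 7 + 7*27 = 7 + 189 = 196)
((-10301 - 3383) - 4627)*(39871 + L) = ((-10301 - 3383) - 4627)*(39871 + 196) = (-13684 - 4627)*40067 = -18311*40067 = -733666837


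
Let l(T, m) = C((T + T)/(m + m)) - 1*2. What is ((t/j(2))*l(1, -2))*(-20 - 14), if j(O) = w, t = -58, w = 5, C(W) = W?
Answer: -986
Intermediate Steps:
j(O) = 5
l(T, m) = -2 + T/m (l(T, m) = (T + T)/(m + m) - 1*2 = (2*T)/((2*m)) - 2 = (2*T)*(1/(2*m)) - 2 = T/m - 2 = -2 + T/m)
((t/j(2))*l(1, -2))*(-20 - 14) = ((-58/5)*(-2 + 1/(-2)))*(-20 - 14) = ((-58*1/5)*(-2 + 1*(-1/2)))*(-34) = -58*(-2 - 1/2)/5*(-34) = -58/5*(-5/2)*(-34) = 29*(-34) = -986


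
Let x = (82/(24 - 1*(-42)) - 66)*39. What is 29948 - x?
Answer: 357209/11 ≈ 32474.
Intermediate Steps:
x = -27781/11 (x = (82/(24 + 42) - 66)*39 = (82/66 - 66)*39 = (82*(1/66) - 66)*39 = (41/33 - 66)*39 = -2137/33*39 = -27781/11 ≈ -2525.5)
29948 - x = 29948 - 1*(-27781/11) = 29948 + 27781/11 = 357209/11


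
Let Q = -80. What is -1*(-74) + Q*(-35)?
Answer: 2874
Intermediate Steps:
-1*(-74) + Q*(-35) = -1*(-74) - 80*(-35) = 74 + 2800 = 2874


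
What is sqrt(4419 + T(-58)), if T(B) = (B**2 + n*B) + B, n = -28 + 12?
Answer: sqrt(8653) ≈ 93.021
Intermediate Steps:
n = -16
T(B) = B**2 - 15*B (T(B) = (B**2 - 16*B) + B = B**2 - 15*B)
sqrt(4419 + T(-58)) = sqrt(4419 - 58*(-15 - 58)) = sqrt(4419 - 58*(-73)) = sqrt(4419 + 4234) = sqrt(8653)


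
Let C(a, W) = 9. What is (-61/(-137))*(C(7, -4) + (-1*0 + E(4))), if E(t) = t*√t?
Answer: 1037/137 ≈ 7.5693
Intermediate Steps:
E(t) = t^(3/2)
(-61/(-137))*(C(7, -4) + (-1*0 + E(4))) = (-61/(-137))*(9 + (-1*0 + 4^(3/2))) = (-61*(-1/137))*(9 + (0 + 8)) = 61*(9 + 8)/137 = (61/137)*17 = 1037/137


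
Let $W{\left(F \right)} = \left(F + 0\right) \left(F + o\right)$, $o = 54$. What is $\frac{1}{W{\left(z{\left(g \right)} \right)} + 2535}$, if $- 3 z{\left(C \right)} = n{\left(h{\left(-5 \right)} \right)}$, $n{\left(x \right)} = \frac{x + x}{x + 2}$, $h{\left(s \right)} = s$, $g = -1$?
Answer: $\frac{81}{200575} \approx 0.00040384$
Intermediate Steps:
$n{\left(x \right)} = \frac{2 x}{2 + x}$
$z{\left(C \right)} = - \frac{10}{9}$ ($z{\left(C \right)} = - \frac{2 \left(-5\right) \frac{1}{2 - 5}}{3} = - \frac{2 \left(-5\right) \frac{1}{-3}}{3} = - \frac{2 \left(-5\right) \left(- \frac{1}{3}\right)}{3} = \left(- \frac{1}{3}\right) \frac{10}{3} = - \frac{10}{9}$)
$W{\left(F \right)} = F \left(54 + F\right)$ ($W{\left(F \right)} = \left(F + 0\right) \left(F + 54\right) = F \left(54 + F\right)$)
$\frac{1}{W{\left(z{\left(g \right)} \right)} + 2535} = \frac{1}{- \frac{10 \left(54 - \frac{10}{9}\right)}{9} + 2535} = \frac{1}{\left(- \frac{10}{9}\right) \frac{476}{9} + 2535} = \frac{1}{- \frac{4760}{81} + 2535} = \frac{1}{\frac{200575}{81}} = \frac{81}{200575}$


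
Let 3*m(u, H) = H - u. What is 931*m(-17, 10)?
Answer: 8379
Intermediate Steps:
m(u, H) = -u/3 + H/3 (m(u, H) = (H - u)/3 = -u/3 + H/3)
931*m(-17, 10) = 931*(-1/3*(-17) + (1/3)*10) = 931*(17/3 + 10/3) = 931*9 = 8379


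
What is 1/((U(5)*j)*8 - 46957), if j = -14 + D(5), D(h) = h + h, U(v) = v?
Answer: -1/47117 ≈ -2.1224e-5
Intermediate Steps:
D(h) = 2*h
j = -4 (j = -14 + 2*5 = -14 + 10 = -4)
1/((U(5)*j)*8 - 46957) = 1/((5*(-4))*8 - 46957) = 1/(-20*8 - 46957) = 1/(-160 - 46957) = 1/(-47117) = -1/47117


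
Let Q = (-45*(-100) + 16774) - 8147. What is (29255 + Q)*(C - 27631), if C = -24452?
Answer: -2207381706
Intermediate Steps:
Q = 13127 (Q = (4500 + 16774) - 8147 = 21274 - 8147 = 13127)
(29255 + Q)*(C - 27631) = (29255 + 13127)*(-24452 - 27631) = 42382*(-52083) = -2207381706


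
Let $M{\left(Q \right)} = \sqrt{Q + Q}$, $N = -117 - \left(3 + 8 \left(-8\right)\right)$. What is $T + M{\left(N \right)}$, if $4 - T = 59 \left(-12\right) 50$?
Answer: $35404 + 4 i \sqrt{7} \approx 35404.0 + 10.583 i$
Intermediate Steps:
$N = -56$ ($N = -117 - \left(3 - 64\right) = -117 - -61 = -117 + 61 = -56$)
$M{\left(Q \right)} = \sqrt{2} \sqrt{Q}$ ($M{\left(Q \right)} = \sqrt{2 Q} = \sqrt{2} \sqrt{Q}$)
$T = 35404$ ($T = 4 - 59 \left(-12\right) 50 = 4 - \left(-708\right) 50 = 4 - -35400 = 4 + 35400 = 35404$)
$T + M{\left(N \right)} = 35404 + \sqrt{2} \sqrt{-56} = 35404 + \sqrt{2} \cdot 2 i \sqrt{14} = 35404 + 4 i \sqrt{7}$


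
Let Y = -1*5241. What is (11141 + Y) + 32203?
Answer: 38103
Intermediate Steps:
Y = -5241
(11141 + Y) + 32203 = (11141 - 5241) + 32203 = 5900 + 32203 = 38103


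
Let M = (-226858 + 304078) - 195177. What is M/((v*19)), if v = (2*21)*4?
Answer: -5617/152 ≈ -36.954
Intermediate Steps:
v = 168 (v = 42*4 = 168)
M = -117957 (M = 77220 - 195177 = -117957)
M/((v*19)) = -117957/(168*19) = -117957/3192 = -117957*1/3192 = -5617/152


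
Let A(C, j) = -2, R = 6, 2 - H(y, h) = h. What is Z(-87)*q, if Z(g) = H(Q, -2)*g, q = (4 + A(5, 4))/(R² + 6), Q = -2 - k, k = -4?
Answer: -116/7 ≈ -16.571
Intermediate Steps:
Q = 2 (Q = -2 - 1*(-4) = -2 + 4 = 2)
H(y, h) = 2 - h
q = 1/21 (q = (4 - 2)/(6² + 6) = 2/(36 + 6) = 2/42 = 2*(1/42) = 1/21 ≈ 0.047619)
Z(g) = 4*g (Z(g) = (2 - 1*(-2))*g = (2 + 2)*g = 4*g)
Z(-87)*q = (4*(-87))*(1/21) = -348*1/21 = -116/7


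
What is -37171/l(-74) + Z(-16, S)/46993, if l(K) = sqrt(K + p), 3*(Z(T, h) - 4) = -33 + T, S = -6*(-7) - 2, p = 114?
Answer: -37/140979 - 37171*sqrt(10)/20 ≈ -5877.3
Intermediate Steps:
S = 40 (S = 42 - 2 = 40)
Z(T, h) = -7 + T/3 (Z(T, h) = 4 + (-33 + T)/3 = 4 + (-11 + T/3) = -7 + T/3)
l(K) = sqrt(114 + K) (l(K) = sqrt(K + 114) = sqrt(114 + K))
-37171/l(-74) + Z(-16, S)/46993 = -37171/sqrt(114 - 74) + (-7 + (1/3)*(-16))/46993 = -37171*sqrt(10)/20 + (-7 - 16/3)*(1/46993) = -37171*sqrt(10)/20 - 37/3*1/46993 = -37171*sqrt(10)/20 - 37/140979 = -37/140979 - 37171*sqrt(10)/20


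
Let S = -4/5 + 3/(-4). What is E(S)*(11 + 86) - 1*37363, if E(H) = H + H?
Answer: -376637/10 ≈ -37664.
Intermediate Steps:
S = -31/20 (S = -4*⅕ + 3*(-¼) = -⅘ - ¾ = -31/20 ≈ -1.5500)
E(H) = 2*H
E(S)*(11 + 86) - 1*37363 = (2*(-31/20))*(11 + 86) - 1*37363 = -31/10*97 - 37363 = -3007/10 - 37363 = -376637/10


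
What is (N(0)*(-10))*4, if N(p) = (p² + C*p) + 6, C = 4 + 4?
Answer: -240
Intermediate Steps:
C = 8
N(p) = 6 + p² + 8*p (N(p) = (p² + 8*p) + 6 = 6 + p² + 8*p)
(N(0)*(-10))*4 = ((6 + 0² + 8*0)*(-10))*4 = ((6 + 0 + 0)*(-10))*4 = (6*(-10))*4 = -60*4 = -240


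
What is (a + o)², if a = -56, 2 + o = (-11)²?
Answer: 3969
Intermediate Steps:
o = 119 (o = -2 + (-11)² = -2 + 121 = 119)
(a + o)² = (-56 + 119)² = 63² = 3969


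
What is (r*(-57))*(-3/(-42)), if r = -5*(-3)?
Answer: -855/14 ≈ -61.071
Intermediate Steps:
r = 15
(r*(-57))*(-3/(-42)) = (15*(-57))*(-3/(-42)) = -(-2565)*(-1)/42 = -855*1/14 = -855/14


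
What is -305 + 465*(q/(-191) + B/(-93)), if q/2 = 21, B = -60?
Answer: -20485/191 ≈ -107.25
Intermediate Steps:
q = 42 (q = 2*21 = 42)
-305 + 465*(q/(-191) + B/(-93)) = -305 + 465*(42/(-191) - 60/(-93)) = -305 + 465*(42*(-1/191) - 60*(-1/93)) = -305 + 465*(-42/191 + 20/31) = -305 + 465*(2518/5921) = -305 + 37770/191 = -20485/191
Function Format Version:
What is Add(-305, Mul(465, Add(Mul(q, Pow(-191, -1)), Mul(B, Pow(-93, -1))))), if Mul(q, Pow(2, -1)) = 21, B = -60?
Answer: Rational(-20485, 191) ≈ -107.25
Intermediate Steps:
q = 42 (q = Mul(2, 21) = 42)
Add(-305, Mul(465, Add(Mul(q, Pow(-191, -1)), Mul(B, Pow(-93, -1))))) = Add(-305, Mul(465, Add(Mul(42, Pow(-191, -1)), Mul(-60, Pow(-93, -1))))) = Add(-305, Mul(465, Add(Mul(42, Rational(-1, 191)), Mul(-60, Rational(-1, 93))))) = Add(-305, Mul(465, Add(Rational(-42, 191), Rational(20, 31)))) = Add(-305, Mul(465, Rational(2518, 5921))) = Add(-305, Rational(37770, 191)) = Rational(-20485, 191)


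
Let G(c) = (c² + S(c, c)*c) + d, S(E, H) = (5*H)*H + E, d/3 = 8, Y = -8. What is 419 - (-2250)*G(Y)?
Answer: -5417581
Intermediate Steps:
d = 24 (d = 3*8 = 24)
S(E, H) = E + 5*H² (S(E, H) = 5*H² + E = E + 5*H²)
G(c) = 24 + c² + c*(c + 5*c²) (G(c) = (c² + (c + 5*c²)*c) + 24 = (c² + c*(c + 5*c²)) + 24 = 24 + c² + c*(c + 5*c²))
419 - (-2250)*G(Y) = 419 - (-2250)*(24 + 2*(-8)² + 5*(-8)³) = 419 - (-2250)*(24 + 2*64 + 5*(-512)) = 419 - (-2250)*(24 + 128 - 2560) = 419 - (-2250)*(-2408) = 419 - 225*24080 = 419 - 5418000 = -5417581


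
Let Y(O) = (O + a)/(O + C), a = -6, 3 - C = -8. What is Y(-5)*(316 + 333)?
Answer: -7139/6 ≈ -1189.8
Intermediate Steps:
C = 11 (C = 3 - 1*(-8) = 3 + 8 = 11)
Y(O) = (-6 + O)/(11 + O) (Y(O) = (O - 6)/(O + 11) = (-6 + O)/(11 + O))
Y(-5)*(316 + 333) = ((-6 - 5)/(11 - 5))*(316 + 333) = (-11/6)*649 = ((1/6)*(-11))*649 = -11/6*649 = -7139/6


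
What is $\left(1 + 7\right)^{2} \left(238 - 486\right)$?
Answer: $-15872$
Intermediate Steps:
$\left(1 + 7\right)^{2} \left(238 - 486\right) = 8^{2} \left(-248\right) = 64 \left(-248\right) = -15872$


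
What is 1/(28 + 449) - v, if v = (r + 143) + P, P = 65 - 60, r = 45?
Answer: -92060/477 ≈ -193.00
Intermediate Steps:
P = 5
v = 193 (v = (45 + 143) + 5 = 188 + 5 = 193)
1/(28 + 449) - v = 1/(28 + 449) - 1*193 = 1/477 - 193 = -92060/477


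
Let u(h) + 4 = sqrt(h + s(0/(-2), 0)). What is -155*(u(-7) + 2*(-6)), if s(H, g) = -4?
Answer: 2480 - 155*I*sqrt(11) ≈ 2480.0 - 514.08*I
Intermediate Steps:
u(h) = -4 + sqrt(-4 + h) (u(h) = -4 + sqrt(h - 4) = -4 + sqrt(-4 + h))
-155*(u(-7) + 2*(-6)) = -155*((-4 + sqrt(-4 - 7)) + 2*(-6)) = -155*((-4 + sqrt(-11)) - 12) = -155*((-4 + I*sqrt(11)) - 12) = -155*(-16 + I*sqrt(11)) = 2480 - 155*I*sqrt(11)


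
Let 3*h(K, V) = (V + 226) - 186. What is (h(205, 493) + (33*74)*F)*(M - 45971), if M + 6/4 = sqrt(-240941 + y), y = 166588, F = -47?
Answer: 31609679605/6 - 343789*I*sqrt(74353)/3 ≈ 5.2683e+9 - 3.1248e+7*I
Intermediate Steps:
h(K, V) = 40/3 + V/3 (h(K, V) = ((V + 226) - 186)/3 = ((226 + V) - 186)/3 = (40 + V)/3 = 40/3 + V/3)
M = -3/2 + I*sqrt(74353) (M = -3/2 + sqrt(-240941 + 166588) = -3/2 + sqrt(-74353) = -3/2 + I*sqrt(74353) ≈ -1.5 + 272.68*I)
(h(205, 493) + (33*74)*F)*(M - 45971) = ((40/3 + (1/3)*493) + (33*74)*(-47))*((-3/2 + I*sqrt(74353)) - 45971) = ((40/3 + 493/3) + 2442*(-47))*(-91945/2 + I*sqrt(74353)) = (533/3 - 114774)*(-91945/2 + I*sqrt(74353)) = -343789*(-91945/2 + I*sqrt(74353))/3 = 31609679605/6 - 343789*I*sqrt(74353)/3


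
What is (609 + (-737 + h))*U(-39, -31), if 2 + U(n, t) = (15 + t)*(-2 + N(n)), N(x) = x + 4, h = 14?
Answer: -67260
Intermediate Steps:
N(x) = 4 + x
U(n, t) = -2 + (2 + n)*(15 + t) (U(n, t) = -2 + (15 + t)*(-2 + (4 + n)) = -2 + (15 + t)*(2 + n) = -2 + (2 + n)*(15 + t))
(609 + (-737 + h))*U(-39, -31) = (609 + (-737 + 14))*(28 + 2*(-31) + 15*(-39) - 39*(-31)) = (609 - 723)*(28 - 62 - 585 + 1209) = -114*590 = -67260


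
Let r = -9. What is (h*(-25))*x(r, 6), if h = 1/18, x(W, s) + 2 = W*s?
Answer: 700/9 ≈ 77.778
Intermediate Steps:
x(W, s) = -2 + W*s
h = 1/18 ≈ 0.055556
(h*(-25))*x(r, 6) = ((1/18)*(-25))*(-2 - 9*6) = -25*(-2 - 54)/18 = -25/18*(-56) = 700/9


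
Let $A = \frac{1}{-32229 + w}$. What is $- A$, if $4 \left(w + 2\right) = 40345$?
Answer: $\frac{4}{88579} \approx 4.5157 \cdot 10^{-5}$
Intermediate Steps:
$w = \frac{40337}{4}$ ($w = -2 + \frac{1}{4} \cdot 40345 = -2 + \frac{40345}{4} = \frac{40337}{4} \approx 10084.0$)
$A = - \frac{4}{88579}$ ($A = \frac{1}{-32229 + \frac{40337}{4}} = \frac{1}{- \frac{88579}{4}} = - \frac{4}{88579} \approx -4.5157 \cdot 10^{-5}$)
$- A = \left(-1\right) \left(- \frac{4}{88579}\right) = \frac{4}{88579}$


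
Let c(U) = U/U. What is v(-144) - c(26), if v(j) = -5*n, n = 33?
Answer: -166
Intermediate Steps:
v(j) = -165 (v(j) = -5*33 = -165)
c(U) = 1
v(-144) - c(26) = -165 - 1*1 = -165 - 1 = -166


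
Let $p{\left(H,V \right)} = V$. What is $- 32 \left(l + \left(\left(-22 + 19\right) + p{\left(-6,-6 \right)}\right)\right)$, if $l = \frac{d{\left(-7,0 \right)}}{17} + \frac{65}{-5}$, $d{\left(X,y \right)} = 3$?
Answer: $\frac{11872}{17} \approx 698.35$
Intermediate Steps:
$l = - \frac{218}{17}$ ($l = \frac{3}{17} + \frac{65}{-5} = 3 \cdot \frac{1}{17} + 65 \left(- \frac{1}{5}\right) = \frac{3}{17} - 13 = - \frac{218}{17} \approx -12.824$)
$- 32 \left(l + \left(\left(-22 + 19\right) + p{\left(-6,-6 \right)}\right)\right) = - 32 \left(- \frac{218}{17} + \left(\left(-22 + 19\right) - 6\right)\right) = - 32 \left(- \frac{218}{17} - 9\right) = \left(-32\right) \left(- \frac{371}{17}\right) = \frac{11872}{17}$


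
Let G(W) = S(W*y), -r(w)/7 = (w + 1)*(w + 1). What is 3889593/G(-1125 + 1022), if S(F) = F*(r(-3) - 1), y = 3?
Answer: 1296531/2987 ≈ 434.06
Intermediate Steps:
r(w) = -7*(1 + w)² (r(w) = -7*(w + 1)*(w + 1) = -7*(1 + w)*(1 + w) = -7*(1 + w)²)
S(F) = -29*F (S(F) = F*(-7*(1 - 3)² - 1) = F*(-7*(-2)² - 1) = F*(-7*4 - 1) = F*(-28 - 1) = F*(-29) = -29*F)
G(W) = -87*W (G(W) = -29*W*3 = -87*W)
3889593/G(-1125 + 1022) = 3889593/((-87*(-1125 + 1022))) = 3889593/((-87*(-103))) = 3889593/8961 = 3889593*(1/8961) = 1296531/2987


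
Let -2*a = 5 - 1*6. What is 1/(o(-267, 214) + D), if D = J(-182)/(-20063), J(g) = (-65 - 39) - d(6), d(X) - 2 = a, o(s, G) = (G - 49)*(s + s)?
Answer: -40126/3535501647 ≈ -1.1349e-5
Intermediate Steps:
a = ½ (a = -(5 - 1*6)/2 = -(5 - 6)/2 = -½*(-1) = ½ ≈ 0.50000)
o(s, G) = 2*s*(-49 + G) (o(s, G) = (-49 + G)*(2*s) = 2*s*(-49 + G))
d(X) = 5/2 (d(X) = 2 + ½ = 5/2)
J(g) = -213/2 (J(g) = (-65 - 39) - 1*5/2 = -104 - 5/2 = -213/2)
D = 213/40126 (D = -213/2/(-20063) = -213/2*(-1/20063) = 213/40126 ≈ 0.0053083)
1/(o(-267, 214) + D) = 1/(2*(-267)*(-49 + 214) + 213/40126) = 1/(2*(-267)*165 + 213/40126) = 1/(-88110 + 213/40126) = 1/(-3535501647/40126) = -40126/3535501647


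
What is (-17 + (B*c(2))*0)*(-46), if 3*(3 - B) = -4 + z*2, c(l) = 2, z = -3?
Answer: 782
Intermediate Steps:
B = 19/3 (B = 3 - (-4 - 3*2)/3 = 3 - (-4 - 6)/3 = 3 - ⅓*(-10) = 3 + 10/3 = 19/3 ≈ 6.3333)
(-17 + (B*c(2))*0)*(-46) = (-17 + ((19/3)*2)*0)*(-46) = (-17 + (38/3)*0)*(-46) = (-17 + 0)*(-46) = -17*(-46) = 782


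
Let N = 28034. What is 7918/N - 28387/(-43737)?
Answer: 5336966/5729547 ≈ 0.93148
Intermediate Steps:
7918/N - 28387/(-43737) = 7918/28034 - 28387/(-43737) = 7918*(1/28034) - 28387*(-1/43737) = 37/131 + 28387/43737 = 5336966/5729547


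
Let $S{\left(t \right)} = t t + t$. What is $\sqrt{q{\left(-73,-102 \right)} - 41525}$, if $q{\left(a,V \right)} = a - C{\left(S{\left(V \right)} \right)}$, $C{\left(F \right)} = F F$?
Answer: $3 i \sqrt{11796978} \approx 10304.0 i$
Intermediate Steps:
$S{\left(t \right)} = t + t^{2}$ ($S{\left(t \right)} = t^{2} + t = t + t^{2}$)
$C{\left(F \right)} = F^{2}$
$q{\left(a,V \right)} = a - V^{2} \left(1 + V\right)^{2}$ ($q{\left(a,V \right)} = a - \left(V \left(1 + V\right)\right)^{2} = a - V^{2} \left(1 + V\right)^{2}$)
$\sqrt{q{\left(-73,-102 \right)} - 41525} = \sqrt{\left(-73 - \left(-102\right)^{2} \left(1 - 102\right)^{2}\right) - 41525} = \sqrt{\left(-73 - 10404 \left(-101\right)^{2}\right) - 41525} = \sqrt{\left(-73 - 10404 \cdot 10201\right) - 41525} = \sqrt{\left(-73 - 106131204\right) - 41525} = \sqrt{-106131277 - 41525} = \sqrt{-106172802} = 3 i \sqrt{11796978}$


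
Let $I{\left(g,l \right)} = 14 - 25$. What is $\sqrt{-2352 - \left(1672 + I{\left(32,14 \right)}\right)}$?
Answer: $i \sqrt{4013} \approx 63.348 i$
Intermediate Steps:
$I{\left(g,l \right)} = -11$
$\sqrt{-2352 - \left(1672 + I{\left(32,14 \right)}\right)} = \sqrt{-2352 - 1661} = \sqrt{-4013} = i \sqrt{4013}$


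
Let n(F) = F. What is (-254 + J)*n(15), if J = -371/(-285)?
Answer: -72019/19 ≈ -3790.5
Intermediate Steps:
J = 371/285 (J = -371*(-1/285) = 371/285 ≈ 1.3018)
(-254 + J)*n(15) = (-254 + 371/285)*15 = -72019/285*15 = -72019/19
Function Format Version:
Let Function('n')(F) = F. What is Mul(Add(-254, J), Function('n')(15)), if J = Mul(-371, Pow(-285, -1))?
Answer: Rational(-72019, 19) ≈ -3790.5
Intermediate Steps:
J = Rational(371, 285) (J = Mul(-371, Rational(-1, 285)) = Rational(371, 285) ≈ 1.3018)
Mul(Add(-254, J), Function('n')(15)) = Mul(Add(-254, Rational(371, 285)), 15) = Mul(Rational(-72019, 285), 15) = Rational(-72019, 19)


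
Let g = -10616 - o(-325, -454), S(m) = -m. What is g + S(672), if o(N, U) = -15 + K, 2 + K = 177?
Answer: -11448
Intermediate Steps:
K = 175 (K = -2 + 177 = 175)
o(N, U) = 160 (o(N, U) = -15 + 175 = 160)
g = -10776 (g = -10616 - 1*160 = -10616 - 160 = -10776)
g + S(672) = -10776 - 1*672 = -10776 - 672 = -11448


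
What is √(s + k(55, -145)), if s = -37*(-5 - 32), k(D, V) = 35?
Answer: 6*√39 ≈ 37.470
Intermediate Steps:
s = 1369 (s = -37*(-37) = 1369)
√(s + k(55, -145)) = √(1369 + 35) = √1404 = 6*√39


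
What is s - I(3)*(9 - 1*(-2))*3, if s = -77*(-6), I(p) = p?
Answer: 363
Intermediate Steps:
s = 462
s - I(3)*(9 - 1*(-2))*3 = 462 - 3*(9 - 1*(-2))*3 = 462 - 3*(9 + 2)*3 = 462 - 3*11*3 = 462 - 33*3 = 462 - 1*99 = 462 - 99 = 363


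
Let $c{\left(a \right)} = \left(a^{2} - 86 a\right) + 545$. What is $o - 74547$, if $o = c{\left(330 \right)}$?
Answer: $6518$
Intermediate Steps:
$c{\left(a \right)} = 545 + a^{2} - 86 a$
$o = 81065$ ($o = 545 + 330^{2} - 28380 = 545 + 108900 - 28380 = 81065$)
$o - 74547 = 81065 - 74547 = 6518$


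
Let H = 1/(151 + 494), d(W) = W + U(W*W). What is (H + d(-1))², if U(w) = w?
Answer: 1/416025 ≈ 2.4037e-6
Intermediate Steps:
d(W) = W + W² (d(W) = W + W*W = W + W²)
H = 1/645 ≈ 0.0015504
(H + d(-1))² = (1/645 - (1 - 1))² = (1/645 - 1*0)² = (1/645 + 0)² = (1/645)² = 1/416025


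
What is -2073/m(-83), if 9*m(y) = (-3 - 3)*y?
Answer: -6219/166 ≈ -37.464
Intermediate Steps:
m(y) = -2*y/3 (m(y) = ((-3 - 3)*y)/9 = (-6*y)/9 = -2*y/3)
-2073/m(-83) = -2073/((-⅔*(-83))) = -2073/166/3 = -2073*3/166 = -6219/166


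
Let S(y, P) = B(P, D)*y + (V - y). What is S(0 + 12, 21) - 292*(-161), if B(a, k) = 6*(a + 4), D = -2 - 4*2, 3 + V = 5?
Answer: 48802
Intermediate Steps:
V = 2 (V = -3 + 5 = 2)
D = -10 (D = -2 - 8 = -10)
B(a, k) = 24 + 6*a (B(a, k) = 6*(4 + a) = 24 + 6*a)
S(y, P) = 2 - y + y*(24 + 6*P) (S(y, P) = (24 + 6*P)*y + (2 - y) = y*(24 + 6*P) + (2 - y) = 2 - y + y*(24 + 6*P))
S(0 + 12, 21) - 292*(-161) = (2 - (0 + 12) + 6*(0 + 12)*(4 + 21)) - 292*(-161) = (2 - 1*12 + 6*12*25) + 47012 = (2 - 12 + 1800) + 47012 = 1790 + 47012 = 48802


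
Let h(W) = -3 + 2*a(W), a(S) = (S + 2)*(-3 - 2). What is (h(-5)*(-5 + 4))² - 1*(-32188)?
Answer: 32917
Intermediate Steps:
a(S) = -10 - 5*S (a(S) = (2 + S)*(-5) = -10 - 5*S)
h(W) = -23 - 10*W (h(W) = -3 + 2*(-10 - 5*W) = -3 + (-20 - 10*W) = -23 - 10*W)
(h(-5)*(-5 + 4))² - 1*(-32188) = ((-23 - 10*(-5))*(-5 + 4))² - 1*(-32188) = ((-23 + 50)*(-1))² + 32188 = (27*(-1))² + 32188 = (-27)² + 32188 = 729 + 32188 = 32917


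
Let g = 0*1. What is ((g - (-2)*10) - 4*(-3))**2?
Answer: 1024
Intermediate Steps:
g = 0
((g - (-2)*10) - 4*(-3))**2 = ((0 - (-2)*10) - 4*(-3))**2 = ((0 - 1*(-20)) + 12)**2 = ((0 + 20) + 12)**2 = (20 + 12)**2 = 32**2 = 1024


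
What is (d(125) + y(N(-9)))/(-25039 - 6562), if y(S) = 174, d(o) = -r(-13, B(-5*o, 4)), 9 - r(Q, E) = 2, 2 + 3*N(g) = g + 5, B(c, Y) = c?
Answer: -167/31601 ≈ -0.0052846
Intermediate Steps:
N(g) = 1 + g/3 (N(g) = -⅔ + (g + 5)/3 = -⅔ + (5 + g)/3 = -⅔ + (5/3 + g/3) = 1 + g/3)
r(Q, E) = 7 (r(Q, E) = 9 - 1*2 = 9 - 2 = 7)
d(o) = -7 (d(o) = -1*7 = -7)
(d(125) + y(N(-9)))/(-25039 - 6562) = (-7 + 174)/(-25039 - 6562) = 167/(-31601) = 167*(-1/31601) = -167/31601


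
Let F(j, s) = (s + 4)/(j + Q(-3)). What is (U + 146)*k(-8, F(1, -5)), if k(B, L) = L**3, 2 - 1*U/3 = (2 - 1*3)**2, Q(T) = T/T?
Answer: -149/8 ≈ -18.625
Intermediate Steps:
Q(T) = 1
U = 3 (U = 6 - 3*(2 - 1*3)**2 = 6 - 3*(2 - 3)**2 = 6 - 3*(-1)**2 = 6 - 3*1 = 6 - 3 = 3)
F(j, s) = (4 + s)/(1 + j) (F(j, s) = (s + 4)/(j + 1) = (4 + s)/(1 + j))
(U + 146)*k(-8, F(1, -5)) = (3 + 146)*((4 - 5)/(1 + 1))**3 = 149*(-1/2)**3 = 149*(-1/8) = -149/8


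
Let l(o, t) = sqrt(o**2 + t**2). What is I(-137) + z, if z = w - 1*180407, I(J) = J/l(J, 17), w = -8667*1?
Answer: -189074 - 137*sqrt(19058)/19058 ≈ -1.8908e+5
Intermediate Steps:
w = -8667
I(J) = J/sqrt(289 + J**2) (I(J) = J/(sqrt(J**2 + 17**2)) = J/(sqrt(J**2 + 289)) = J/(sqrt(289 + J**2)) = J/sqrt(289 + J**2))
z = -189074 (z = -8667 - 1*180407 = -8667 - 180407 = -189074)
I(-137) + z = -137/sqrt(289 + (-137)**2) - 189074 = -137/sqrt(289 + 18769) - 189074 = -137*sqrt(19058)/19058 - 189074 = -189074 - 137*sqrt(19058)/19058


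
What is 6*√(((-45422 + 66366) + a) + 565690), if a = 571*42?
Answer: 12*√152654 ≈ 4688.5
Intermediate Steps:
a = 23982
6*√(((-45422 + 66366) + a) + 565690) = 6*√(((-45422 + 66366) + 23982) + 565690) = 6*√((20944 + 23982) + 565690) = 6*√(44926 + 565690) = 6*√610616 = 6*(2*√152654) = 12*√152654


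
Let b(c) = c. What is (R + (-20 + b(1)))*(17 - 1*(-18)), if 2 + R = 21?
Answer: 0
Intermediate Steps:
R = 19 (R = -2 + 21 = 19)
(R + (-20 + b(1)))*(17 - 1*(-18)) = (19 + (-20 + 1))*(17 - 1*(-18)) = (19 - 19)*(17 + 18) = 0*35 = 0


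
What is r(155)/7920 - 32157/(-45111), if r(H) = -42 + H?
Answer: 7872151/10826640 ≈ 0.72711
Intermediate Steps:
r(155)/7920 - 32157/(-45111) = (-42 + 155)/7920 - 32157/(-45111) = 113*(1/7920) - 32157*(-1/45111) = 113/7920 + 10719/15037 = 7872151/10826640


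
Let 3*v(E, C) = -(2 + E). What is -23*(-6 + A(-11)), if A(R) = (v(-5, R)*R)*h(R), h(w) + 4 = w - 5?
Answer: -4922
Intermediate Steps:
v(E, C) = -⅔ - E/3 (v(E, C) = (-(2 + E))/3 = (-2 - E)/3 = -⅔ - E/3)
h(w) = -9 + w (h(w) = -4 + (w - 5) = -4 + (-5 + w) = -9 + w)
A(R) = R*(-9 + R) (A(R) = ((-⅔ - ⅓*(-5))*R)*(-9 + R) = ((-⅔ + 5/3)*R)*(-9 + R) = (1*R)*(-9 + R) = R*(-9 + R))
-23*(-6 + A(-11)) = -23*(-6 - 11*(-9 - 11)) = -23*(-6 - 11*(-20)) = -23*(-6 + 220) = -23*214 = -4922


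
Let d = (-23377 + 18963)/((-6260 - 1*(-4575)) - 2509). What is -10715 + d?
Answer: -22467148/2097 ≈ -10714.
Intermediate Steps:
d = 2207/2097 (d = -4414/((-6260 + 4575) - 2509) = -4414/(-1685 - 2509) = -4414/(-4194) = -4414*(-1/4194) = 2207/2097 ≈ 1.0525)
-10715 + d = -10715 + 2207/2097 = -22467148/2097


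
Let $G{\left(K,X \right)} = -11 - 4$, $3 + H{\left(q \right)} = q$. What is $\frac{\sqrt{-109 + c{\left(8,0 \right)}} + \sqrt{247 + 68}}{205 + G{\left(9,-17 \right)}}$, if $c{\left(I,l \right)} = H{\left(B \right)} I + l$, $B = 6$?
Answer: $\frac{3 \sqrt{35}}{190} + \frac{i \sqrt{85}}{190} \approx 0.093412 + 0.048524 i$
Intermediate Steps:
$H{\left(q \right)} = -3 + q$
$G{\left(K,X \right)} = -15$
$c{\left(I,l \right)} = l + 3 I$ ($c{\left(I,l \right)} = \left(-3 + 6\right) I + l = 3 I + l = l + 3 I$)
$\frac{\sqrt{-109 + c{\left(8,0 \right)}} + \sqrt{247 + 68}}{205 + G{\left(9,-17 \right)}} = \frac{\sqrt{-109 + \left(0 + 3 \cdot 8\right)} + \sqrt{247 + 68}}{205 - 15} = \frac{\sqrt{-109 + \left(0 + 24\right)} + \sqrt{315}}{190} = \left(\sqrt{-109 + 24} + 3 \sqrt{35}\right) \frac{1}{190} = \left(\sqrt{-85} + 3 \sqrt{35}\right) \frac{1}{190} = \left(i \sqrt{85} + 3 \sqrt{35}\right) \frac{1}{190} = \left(3 \sqrt{35} + i \sqrt{85}\right) \frac{1}{190} = \frac{3 \sqrt{35}}{190} + \frac{i \sqrt{85}}{190}$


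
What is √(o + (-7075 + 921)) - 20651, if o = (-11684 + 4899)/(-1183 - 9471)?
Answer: -20651 + I*√698454196874/10654 ≈ -20651.0 + 78.443*I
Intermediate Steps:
o = 6785/10654 (o = -6785/(-10654) = -6785*(-1/10654) = 6785/10654 ≈ 0.63685)
√(o + (-7075 + 921)) - 20651 = √(6785/10654 + (-7075 + 921)) - 20651 = √(6785/10654 - 6154) - 20651 = √(-65557931/10654) - 20651 = I*√698454196874/10654 - 20651 = -20651 + I*√698454196874/10654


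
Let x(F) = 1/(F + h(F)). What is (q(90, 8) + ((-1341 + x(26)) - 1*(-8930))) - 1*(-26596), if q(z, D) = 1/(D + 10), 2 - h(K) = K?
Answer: 307670/9 ≈ 34186.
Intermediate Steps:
h(K) = 2 - K
q(z, D) = 1/(10 + D)
x(F) = ½ (x(F) = 1/(F + (2 - F)) = 1/2 = ½)
(q(90, 8) + ((-1341 + x(26)) - 1*(-8930))) - 1*(-26596) = (1/(10 + 8) + ((-1341 + ½) - 1*(-8930))) - 1*(-26596) = (1/18 + (-2681/2 + 8930)) + 26596 = (1/18 + 15179/2) + 26596 = 68306/9 + 26596 = 307670/9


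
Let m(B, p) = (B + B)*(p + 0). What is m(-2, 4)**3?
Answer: -4096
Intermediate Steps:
m(B, p) = 2*B*p (m(B, p) = (2*B)*p = 2*B*p)
m(-2, 4)**3 = (2*(-2)*4)**3 = (-16)**3 = -4096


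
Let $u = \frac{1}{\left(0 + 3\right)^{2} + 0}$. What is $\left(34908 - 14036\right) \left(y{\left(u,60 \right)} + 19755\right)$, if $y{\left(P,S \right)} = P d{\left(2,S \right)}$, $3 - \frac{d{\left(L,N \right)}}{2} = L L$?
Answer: $\frac{3710895496}{9} \approx 4.1232 \cdot 10^{8}$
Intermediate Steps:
$d{\left(L,N \right)} = 6 - 2 L^{2}$ ($d{\left(L,N \right)} = 6 - 2 L L = 6 - 2 L^{2}$)
$u = \frac{1}{9}$ ($u = \frac{1}{3^{2} + 0} = \frac{1}{9 + 0} = \frac{1}{9} \approx 0.11111$)
$y{\left(P,S \right)} = - 2 P$ ($y{\left(P,S \right)} = P \left(6 - 2 \cdot 2^{2}\right) = P \left(6 - 8\right) = P \left(-2\right) = - 2 P$)
$\left(34908 - 14036\right) \left(y{\left(u,60 \right)} + 19755\right) = \left(34908 - 14036\right) \left(\left(-2\right) \frac{1}{9} + 19755\right) = 20872 \left(- \frac{2}{9} + 19755\right) = 20872 \cdot \frac{177793}{9} = \frac{3710895496}{9}$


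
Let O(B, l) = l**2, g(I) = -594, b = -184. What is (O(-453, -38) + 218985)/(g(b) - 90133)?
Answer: -220429/90727 ≈ -2.4296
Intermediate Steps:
(O(-453, -38) + 218985)/(g(b) - 90133) = ((-38)**2 + 218985)/(-594 - 90133) = (1444 + 218985)/(-90727) = 220429*(-1/90727) = -220429/90727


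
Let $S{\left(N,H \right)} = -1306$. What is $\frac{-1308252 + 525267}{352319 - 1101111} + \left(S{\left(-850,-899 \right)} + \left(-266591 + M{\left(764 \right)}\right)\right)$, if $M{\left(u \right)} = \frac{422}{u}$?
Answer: $- \frac{38314205363293}{143019272} \approx -2.679 \cdot 10^{5}$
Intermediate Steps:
$\frac{-1308252 + 525267}{352319 - 1101111} + \left(S{\left(-850,-899 \right)} + \left(-266591 + M{\left(764 \right)}\right)\right) = \frac{-1308252 + 525267}{352319 - 1101111} - \left(267897 - \frac{211}{382}\right) = - \frac{782985}{-748792} + \left(-1306 + \left(-266591 + 422 \cdot \frac{1}{764}\right)\right) = \left(-782985\right) \left(- \frac{1}{748792}\right) + \left(-1306 + \left(-266591 + \frac{211}{382}\right)\right) = \frac{782985}{748792} - \frac{102336443}{382} = - \frac{38314205363293}{143019272}$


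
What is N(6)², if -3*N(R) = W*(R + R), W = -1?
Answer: 16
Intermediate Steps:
N(R) = 2*R/3 (N(R) = -(-1)*(R + R)/3 = -(-1)*2*R/3 = -(-2)*R/3 = 2*R/3)
N(6)² = ((⅔)*6)² = 4² = 16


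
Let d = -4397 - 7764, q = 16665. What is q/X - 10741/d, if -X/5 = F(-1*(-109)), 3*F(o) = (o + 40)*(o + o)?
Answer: 227291323/395013602 ≈ 0.57540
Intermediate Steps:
F(o) = 2*o*(40 + o)/3 (F(o) = ((o + 40)*(o + o))/3 = ((40 + o)*(2*o))/3 = (2*o*(40 + o))/3 = 2*o*(40 + o)/3)
X = -162410/3 (X = -10*(-1*(-109))*(40 - 1*(-109))/3 = -10*109*(40 + 109)/3 = -10*109*149/3 = -5*32482/3 = -162410/3 ≈ -54137.)
d = -12161
q/X - 10741/d = 16665/(-162410/3) - 10741/(-12161) = 16665*(-3/162410) - 10741*(-1/12161) = -9999/32482 + 10741/12161 = 227291323/395013602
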